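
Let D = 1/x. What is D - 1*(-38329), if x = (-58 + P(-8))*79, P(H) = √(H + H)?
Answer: 5117304761/133510 - I/66755 ≈ 38329.0 - 1.498e-5*I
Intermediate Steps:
P(H) = √2*√H (P(H) = √(2*H) = √2*√H)
x = -4582 + 316*I (x = (-58 + √2*√(-8))*79 = (-58 + √2*(2*I*√2))*79 = (-58 + 4*I)*79 = -4582 + 316*I ≈ -4582.0 + 316.0*I)
D = (-4582 - 316*I)/21094580 (D = 1/(-4582 + 316*I) = (-4582 - 316*I)/21094580 ≈ -0.00021721 - 1.498e-5*I)
D - 1*(-38329) = (-29/133510 - I/66755) - 1*(-38329) = (-29/133510 - I/66755) + 38329 = 5117304761/133510 - I/66755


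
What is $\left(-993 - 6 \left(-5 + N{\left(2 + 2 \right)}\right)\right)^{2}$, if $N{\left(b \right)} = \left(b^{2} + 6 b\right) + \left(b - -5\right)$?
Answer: $1580049$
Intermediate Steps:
$N{\left(b \right)} = 5 + b^{2} + 7 b$ ($N{\left(b \right)} = \left(b^{2} + 6 b\right) + \left(b + 5\right) = \left(b^{2} + 6 b\right) + \left(5 + b\right) = 5 + b^{2} + 7 b$)
$\left(-993 - 6 \left(-5 + N{\left(2 + 2 \right)}\right)\right)^{2} = \left(-993 - 6 \left(-5 + \left(5 + \left(2 + 2\right)^{2} + 7 \left(2 + 2\right)\right)\right)\right)^{2} = \left(-993 - 6 \left(-5 + \left(5 + 4^{2} + 7 \cdot 4\right)\right)\right)^{2} = \left(-993 - 6 \left(-5 + \left(5 + 16 + 28\right)\right)\right)^{2} = \left(-993 - 6 \left(-5 + 49\right)\right)^{2} = \left(-993 - 264\right)^{2} = \left(-1257\right)^{2} = 1580049$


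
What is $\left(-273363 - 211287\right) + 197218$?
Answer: $-287432$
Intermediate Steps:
$\left(-273363 - 211287\right) + 197218 = -484650 + 197218 = -287432$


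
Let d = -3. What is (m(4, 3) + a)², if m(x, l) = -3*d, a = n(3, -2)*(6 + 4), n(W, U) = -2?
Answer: 121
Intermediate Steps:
a = -20 (a = -2*(6 + 4) = -2*10 = -20)
m(x, l) = 9 (m(x, l) = -3*(-3) = 9)
(m(4, 3) + a)² = (9 - 20)² = (-11)² = 121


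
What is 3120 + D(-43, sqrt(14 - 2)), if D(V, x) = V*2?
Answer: 3034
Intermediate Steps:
D(V, x) = 2*V
3120 + D(-43, sqrt(14 - 2)) = 3120 + 2*(-43) = 3120 - 86 = 3034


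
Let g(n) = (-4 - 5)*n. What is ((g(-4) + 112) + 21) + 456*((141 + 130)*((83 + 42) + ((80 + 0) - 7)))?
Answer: 24468217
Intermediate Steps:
g(n) = -9*n
((g(-4) + 112) + 21) + 456*((141 + 130)*((83 + 42) + ((80 + 0) - 7))) = ((-9*(-4) + 112) + 21) + 456*((141 + 130)*((83 + 42) + ((80 + 0) - 7))) = ((36 + 112) + 21) + 456*(271*(125 + (80 - 7))) = (148 + 21) + 456*(271*(125 + 73)) = 169 + 456*(271*198) = 169 + 456*53658 = 169 + 24468048 = 24468217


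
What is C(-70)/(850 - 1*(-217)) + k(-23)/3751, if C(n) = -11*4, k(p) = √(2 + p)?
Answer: -4/97 + I*√21/3751 ≈ -0.041237 + 0.0012217*I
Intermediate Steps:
C(n) = -44
C(-70)/(850 - 1*(-217)) + k(-23)/3751 = -44/(850 - 1*(-217)) + √(2 - 23)/3751 = -44/(850 + 217) + √(-21)*(1/3751) = -44/1067 + (I*√21)*(1/3751) = -44*1/1067 + I*√21/3751 = -4/97 + I*√21/3751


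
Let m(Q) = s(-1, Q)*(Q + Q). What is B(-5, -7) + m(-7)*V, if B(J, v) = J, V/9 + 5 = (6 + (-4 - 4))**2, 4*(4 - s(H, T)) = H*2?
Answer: 562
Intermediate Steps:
s(H, T) = 4 - H/2 (s(H, T) = 4 - H*2/4 = 4 - H/2)
V = -9 (V = -45 + 9*(6 + (-4 - 4))**2 = -45 + 9*(6 - 8)**2 = -45 + 9*(-2)**2 = -45 + 9*4 = -45 + 36 = -9)
m(Q) = 9*Q (m(Q) = (4 - 1/2*(-1))*(Q + Q) = (4 + 1/2)*(2*Q) = 9*(2*Q)/2 = 9*Q)
B(-5, -7) + m(-7)*V = -5 + (9*(-7))*(-9) = -5 - 63*(-9) = -5 + 567 = 562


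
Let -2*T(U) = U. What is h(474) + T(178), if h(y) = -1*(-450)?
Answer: 361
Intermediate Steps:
T(U) = -U/2
h(y) = 450
h(474) + T(178) = 450 - 1/2*178 = 450 - 89 = 361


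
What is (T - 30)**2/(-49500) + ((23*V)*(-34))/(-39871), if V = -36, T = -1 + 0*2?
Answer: -1431840031/1973614500 ≈ -0.72549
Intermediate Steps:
T = -1 (T = -1 + 0 = -1)
(T - 30)**2/(-49500) + ((23*V)*(-34))/(-39871) = (-1 - 30)**2/(-49500) + ((23*(-36))*(-34))/(-39871) = (-31)**2*(-1/49500) - 828*(-34)*(-1/39871) = 961*(-1/49500) + 28152*(-1/39871) = -961/49500 - 28152/39871 = -1431840031/1973614500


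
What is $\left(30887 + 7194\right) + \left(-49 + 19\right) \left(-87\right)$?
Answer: $40691$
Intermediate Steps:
$\left(30887 + 7194\right) + \left(-49 + 19\right) \left(-87\right) = 38081 - -2610 = 38081 + 2610 = 40691$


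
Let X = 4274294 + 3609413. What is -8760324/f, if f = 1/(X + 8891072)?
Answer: -146952499068396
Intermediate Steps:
X = 7883707
f = 1/16774779 (f = 1/(7883707 + 8891072) = 1/16774779 ≈ 5.9613e-8)
-8760324/f = -8760324/1/16774779 = -8760324*16774779 = -146952499068396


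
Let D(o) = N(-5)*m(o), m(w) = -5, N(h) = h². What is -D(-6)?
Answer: 125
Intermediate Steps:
D(o) = -125 (D(o) = (-5)²*(-5) = 25*(-5) = -125)
-D(-6) = -1*(-125) = 125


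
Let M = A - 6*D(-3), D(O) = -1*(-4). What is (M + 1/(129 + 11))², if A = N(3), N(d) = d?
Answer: 8637721/19600 ≈ 440.70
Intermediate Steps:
A = 3
D(O) = 4
M = -21 (M = 3 - 6*4 = 3 - 24 = -21)
(M + 1/(129 + 11))² = (-21 + 1/(129 + 11))² = (-21 + 1/140)² = (-2939/140)² = 8637721/19600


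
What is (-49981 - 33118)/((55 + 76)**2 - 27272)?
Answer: 83099/10111 ≈ 8.2187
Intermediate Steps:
(-49981 - 33118)/((55 + 76)**2 - 27272) = -83099/(131**2 - 27272) = -83099/(17161 - 27272) = -83099/(-10111) = -83099*(-1/10111) = 83099/10111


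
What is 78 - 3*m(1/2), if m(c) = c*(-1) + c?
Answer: 78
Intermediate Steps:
m(c) = 0 (m(c) = -c + c = 0)
78 - 3*m(1/2) = 78 - 3*0 = 78 + 0 = 78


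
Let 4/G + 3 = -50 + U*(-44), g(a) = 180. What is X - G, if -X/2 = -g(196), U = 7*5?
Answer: 573484/1593 ≈ 360.00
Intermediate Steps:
U = 35
G = -4/1593 (G = 4/(-3 + (-50 + 35*(-44))) = 4/(-3 + (-50 - 1540)) = 4/(-3 - 1590) = 4/(-1593) = 4*(-1/1593) = -4/1593 ≈ -0.0025110)
X = 360 (X = -(-2)*180 = -2*(-180) = 360)
X - G = 360 - 1*(-4/1593) = 360 + 4/1593 = 573484/1593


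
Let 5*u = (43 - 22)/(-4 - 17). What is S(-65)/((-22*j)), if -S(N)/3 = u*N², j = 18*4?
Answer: -845/528 ≈ -1.6004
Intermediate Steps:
j = 72
u = -⅕ (u = ((43 - 22)/(-4 - 17))/5 = (21/(-21))/5 = (21*(-1/21))/5 = (⅕)*(-1) = -⅕ ≈ -0.20000)
S(N) = 3*N²/5 (S(N) = -(-3)*N²/5 = 3*N²/5)
S(-65)/((-22*j)) = ((⅗)*(-65)²)/((-22*72)) = ((⅗)*4225)/(-1584) = 2535*(-1/1584) = -845/528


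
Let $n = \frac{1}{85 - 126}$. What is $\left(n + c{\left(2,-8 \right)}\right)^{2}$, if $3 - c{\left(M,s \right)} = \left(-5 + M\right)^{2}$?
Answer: $\frac{61009}{1681} \approx 36.293$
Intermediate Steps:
$c{\left(M,s \right)} = 3 - \left(-5 + M\right)^{2}$
$n = - \frac{1}{41}$ ($n = \frac{1}{-41} = - \frac{1}{41} \approx -0.02439$)
$\left(n + c{\left(2,-8 \right)}\right)^{2} = \left(- \frac{1}{41} + \left(3 - \left(-5 + 2\right)^{2}\right)\right)^{2} = \left(- \frac{1}{41} + \left(3 - \left(-3\right)^{2}\right)\right)^{2} = \left(- \frac{1}{41} + \left(3 - 9\right)\right)^{2} = \left(- \frac{1}{41} - 6\right)^{2} = \left(- \frac{247}{41}\right)^{2} = \frac{61009}{1681}$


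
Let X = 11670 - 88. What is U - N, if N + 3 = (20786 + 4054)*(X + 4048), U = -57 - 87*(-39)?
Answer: -388245861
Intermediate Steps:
X = 11582
U = 3336 (U = -57 + 3393 = 3336)
N = 388249197 (N = -3 + (20786 + 4054)*(11582 + 4048) = -3 + 24840*15630 = -3 + 388249200 = 388249197)
U - N = 3336 - 1*388249197 = 3336 - 388249197 = -388245861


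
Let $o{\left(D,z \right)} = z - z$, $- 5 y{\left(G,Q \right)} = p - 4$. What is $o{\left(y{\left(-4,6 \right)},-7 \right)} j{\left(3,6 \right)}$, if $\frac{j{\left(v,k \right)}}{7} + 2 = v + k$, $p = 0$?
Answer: $0$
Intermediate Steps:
$y{\left(G,Q \right)} = \frac{4}{5}$ ($y{\left(G,Q \right)} = - \frac{0 - 4}{5} = \left(- \frac{1}{5}\right) \left(-4\right) = \frac{4}{5}$)
$o{\left(D,z \right)} = 0$
$j{\left(v,k \right)} = -14 + 7 k + 7 v$ ($j{\left(v,k \right)} = -14 + 7 \left(v + k\right) = -14 + 7 \left(k + v\right) = -14 + \left(7 k + 7 v\right) = -14 + 7 k + 7 v$)
$o{\left(y{\left(-4,6 \right)},-7 \right)} j{\left(3,6 \right)} = 0 \left(-14 + 7 \cdot 6 + 7 \cdot 3\right) = 0 \left(-14 + 42 + 21\right) = 0 \cdot 49 = 0$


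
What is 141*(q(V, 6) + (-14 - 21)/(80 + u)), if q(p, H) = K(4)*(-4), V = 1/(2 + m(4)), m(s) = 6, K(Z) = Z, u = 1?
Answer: -62557/27 ≈ -2316.9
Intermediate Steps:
V = 1/8 (V = 1/(2 + 6) = 1/8 ≈ 0.12500)
q(p, H) = -16 (q(p, H) = 4*(-4) = -16)
141*(q(V, 6) + (-14 - 21)/(80 + u)) = 141*(-16 + (-14 - 21)/(80 + 1)) = 141*(-16 - 35/81) = 141*(-1331/81) = -62557/27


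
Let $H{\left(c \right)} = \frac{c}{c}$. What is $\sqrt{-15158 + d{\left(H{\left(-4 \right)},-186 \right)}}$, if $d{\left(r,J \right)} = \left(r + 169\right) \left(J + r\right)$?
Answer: $4 i \sqrt{2913} \approx 215.89 i$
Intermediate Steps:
$H{\left(c \right)} = 1$
$d{\left(r,J \right)} = \left(169 + r\right) \left(J + r\right)$
$\sqrt{-15158 + d{\left(H{\left(-4 \right)},-186 \right)}} = \sqrt{-15158 + \left(1^{2} + 169 \left(-186\right) + 169 \cdot 1 - 186\right)} = \sqrt{-15158 + \left(1 - 31434 + 169 - 186\right)} = \sqrt{-15158 - 31450} = \sqrt{-46608} = 4 i \sqrt{2913}$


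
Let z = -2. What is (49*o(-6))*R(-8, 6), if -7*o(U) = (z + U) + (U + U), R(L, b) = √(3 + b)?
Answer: 420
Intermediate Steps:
o(U) = 2/7 - 3*U/7 (o(U) = -((-2 + U) + (U + U))/7 = -((-2 + U) + 2*U)/7 = -(-2 + 3*U)/7 = 2/7 - 3*U/7)
(49*o(-6))*R(-8, 6) = (49*(2/7 - 3/7*(-6)))*√(3 + 6) = (49*(2/7 + 18/7))*√9 = (49*(20/7))*3 = 140*3 = 420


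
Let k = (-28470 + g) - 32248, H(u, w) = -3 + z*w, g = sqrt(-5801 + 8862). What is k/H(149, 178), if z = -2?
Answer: 60718/359 - sqrt(3061)/359 ≈ 168.98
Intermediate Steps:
g = sqrt(3061) ≈ 55.326
H(u, w) = -3 - 2*w
k = -60718 + sqrt(3061) (k = (-28470 + sqrt(3061)) - 32248 = -60718 + sqrt(3061) ≈ -60663.)
k/H(149, 178) = (-60718 + sqrt(3061))/(-3 - 2*178) = (-60718 + sqrt(3061))/(-3 - 356) = (-60718 + sqrt(3061))/(-359) = (-60718 + sqrt(3061))*(-1/359) = 60718/359 - sqrt(3061)/359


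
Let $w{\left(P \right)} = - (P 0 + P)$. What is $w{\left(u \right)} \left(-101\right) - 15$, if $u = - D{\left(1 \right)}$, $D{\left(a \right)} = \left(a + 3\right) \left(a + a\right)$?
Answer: $-823$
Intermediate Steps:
$D{\left(a \right)} = 2 a \left(3 + a\right)$ ($D{\left(a \right)} = \left(3 + a\right) 2 a = 2 a \left(3 + a\right)$)
$u = -8$ ($u = - 2 \cdot 1 \left(3 + 1\right) = - 2 \cdot 1 \cdot 4 = \left(-1\right) 8 = -8$)
$w{\left(P \right)} = - P$ ($w{\left(P \right)} = - (0 + P) = - P$)
$w{\left(u \right)} \left(-101\right) - 15 = \left(-1\right) \left(-8\right) \left(-101\right) - 15 = 8 \left(-101\right) - 15 = -808 - 15 = -823$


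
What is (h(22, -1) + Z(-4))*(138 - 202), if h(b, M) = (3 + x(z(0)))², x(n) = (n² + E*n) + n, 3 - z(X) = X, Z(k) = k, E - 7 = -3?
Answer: -46400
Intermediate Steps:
E = 4 (E = 7 - 3 = 4)
z(X) = 3 - X
x(n) = n² + 5*n (x(n) = (n² + 4*n) + n = n² + 5*n)
h(b, M) = 729 (h(b, M) = (3 + (3 - 1*0)*(5 + (3 - 1*0)))² = (3 + (3 + 0)*(5 + (3 + 0)))² = (3 + 3*(5 + 3))² = (3 + 3*8)² = (3 + 24)² = 27² = 729)
(h(22, -1) + Z(-4))*(138 - 202) = (729 - 4)*(138 - 202) = 725*(-64) = -46400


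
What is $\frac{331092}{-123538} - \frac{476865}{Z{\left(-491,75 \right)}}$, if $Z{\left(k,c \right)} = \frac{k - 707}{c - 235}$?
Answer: $- \frac{2356537096854}{36999631} \approx -63691.0$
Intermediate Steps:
$Z{\left(k,c \right)} = \frac{-707 + k}{-235 + c}$
$\frac{331092}{-123538} - \frac{476865}{Z{\left(-491,75 \right)}} = \frac{331092}{-123538} - \frac{476865}{\frac{1}{-235 + 75} \left(-707 - 491\right)} = 331092 \left(- \frac{1}{123538}\right) - \frac{476865}{\frac{1}{-160} \left(-1198\right)} = - \frac{165546}{61769} - \frac{476865}{\left(- \frac{1}{160}\right) \left(-1198\right)} = - \frac{165546}{61769} - \frac{476865}{\frac{599}{80}} = - \frac{165546}{61769} - \frac{38149200}{599} = - \frac{2356537096854}{36999631}$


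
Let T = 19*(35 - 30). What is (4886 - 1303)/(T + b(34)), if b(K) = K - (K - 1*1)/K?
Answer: 121822/4353 ≈ 27.986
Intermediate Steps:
T = 95 (T = 19*5 = 95)
b(K) = K - (-1 + K)/K (b(K) = K - (K - 1)/K = K - (-1 + K)/K)
(4886 - 1303)/(T + b(34)) = (4886 - 1303)/(95 + (-1 + 34 + 1/34)) = 3583/(95 + (-1 + 34 + 1/34)) = 3583/(95 + 1123/34) = 3583/(4353/34) = 3583*(34/4353) = 121822/4353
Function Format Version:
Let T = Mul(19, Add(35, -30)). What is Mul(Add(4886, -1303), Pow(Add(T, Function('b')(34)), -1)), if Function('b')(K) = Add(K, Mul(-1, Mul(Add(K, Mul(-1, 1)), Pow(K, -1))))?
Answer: Rational(121822, 4353) ≈ 27.986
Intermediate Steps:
T = 95 (T = Mul(19, 5) = 95)
Function('b')(K) = Add(K, Mul(-1, Pow(K, -1), Add(-1, K))) (Function('b')(K) = Add(K, Mul(-1, Mul(Add(K, -1), Pow(K, -1)))) = Add(K, Mul(-1, Mul(Add(-1, K), Pow(K, -1)))) = Add(K, Mul(-1, Mul(Pow(K, -1), Add(-1, K)))) = Add(K, Mul(-1, Pow(K, -1), Add(-1, K))))
Mul(Add(4886, -1303), Pow(Add(T, Function('b')(34)), -1)) = Mul(Add(4886, -1303), Pow(Add(95, Add(-1, 34, Pow(34, -1))), -1)) = Mul(3583, Pow(Add(95, Add(-1, 34, Rational(1, 34))), -1)) = Mul(3583, Pow(Add(95, Rational(1123, 34)), -1)) = Mul(3583, Pow(Rational(4353, 34), -1)) = Mul(3583, Rational(34, 4353)) = Rational(121822, 4353)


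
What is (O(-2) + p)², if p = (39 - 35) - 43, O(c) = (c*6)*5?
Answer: 9801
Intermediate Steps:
O(c) = 30*c (O(c) = (6*c)*5 = 30*c)
p = -39 (p = 4 - 43 = -39)
(O(-2) + p)² = (30*(-2) - 39)² = (-60 - 39)² = (-99)² = 9801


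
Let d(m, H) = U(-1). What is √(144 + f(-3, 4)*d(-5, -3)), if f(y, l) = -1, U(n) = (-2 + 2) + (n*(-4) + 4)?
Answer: 2*√34 ≈ 11.662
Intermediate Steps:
U(n) = 4 - 4*n (U(n) = 0 + (-4*n + 4) = 0 + (4 - 4*n) = 4 - 4*n)
d(m, H) = 8 (d(m, H) = 4 - 4*(-1) = 4 + 4 = 8)
√(144 + f(-3, 4)*d(-5, -3)) = √(144 - 1*8) = √(144 - 8) = √136 = 2*√34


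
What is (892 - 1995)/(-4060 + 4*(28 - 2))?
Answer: 1103/3956 ≈ 0.27882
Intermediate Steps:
(892 - 1995)/(-4060 + 4*(28 - 2)) = -1103/(-4060 + 4*26) = -1103/(-4060 + 104) = -1103/(-3956) = -1103*(-1/3956) = 1103/3956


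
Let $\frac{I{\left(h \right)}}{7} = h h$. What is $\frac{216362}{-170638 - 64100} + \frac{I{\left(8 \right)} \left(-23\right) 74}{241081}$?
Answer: $- \frac{115573776685}{28295435889} \approx -4.0845$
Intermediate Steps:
$I{\left(h \right)} = 7 h^{2}$ ($I{\left(h \right)} = 7 h h = 7 h^{2}$)
$\frac{216362}{-170638 - 64100} + \frac{I{\left(8 \right)} \left(-23\right) 74}{241081} = \frac{216362}{-170638 - 64100} + \frac{7 \cdot 8^{2} \left(-23\right) 74}{241081} = \frac{216362}{-234738} + 7 \cdot 64 \left(-23\right) 74 \cdot \frac{1}{241081} = 216362 \left(- \frac{1}{234738}\right) + 448 \left(-23\right) 74 \cdot \frac{1}{241081} = - \frac{108181}{117369} + \left(-10304\right) 74 \cdot \frac{1}{241081} = - \frac{108181}{117369} - \frac{762496}{241081} = - \frac{115573776685}{28295435889}$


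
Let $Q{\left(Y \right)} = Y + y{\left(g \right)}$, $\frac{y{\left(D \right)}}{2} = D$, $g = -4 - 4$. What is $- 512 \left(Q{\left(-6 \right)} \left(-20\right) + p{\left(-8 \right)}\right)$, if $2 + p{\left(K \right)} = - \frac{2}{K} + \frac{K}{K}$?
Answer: $-224896$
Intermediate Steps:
$g = -8$ ($g = -4 - 4 = -8$)
$y{\left(D \right)} = 2 D$
$p{\left(K \right)} = -1 - \frac{2}{K}$ ($p{\left(K \right)} = -2 - \left(\frac{2}{K} - \frac{K}{K}\right) = -2 + \left(- \frac{2}{K} + 1\right) = -2 + \left(1 - \frac{2}{K}\right) = -1 - \frac{2}{K}$)
$Q{\left(Y \right)} = -16 + Y$ ($Q{\left(Y \right)} = Y + 2 \left(-8\right) = Y - 16 = -16 + Y$)
$- 512 \left(Q{\left(-6 \right)} \left(-20\right) + p{\left(-8 \right)}\right) = - 512 \left(\left(-16 - 6\right) \left(-20\right) + \frac{-2 - -8}{-8}\right) = - 512 \left(\left(-22\right) \left(-20\right) - \frac{-2 + 8}{8}\right) = - 512 \left(440 - \frac{3}{4}\right) = \left(-512\right) \frac{1757}{4} = -224896$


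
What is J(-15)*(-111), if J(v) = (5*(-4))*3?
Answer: 6660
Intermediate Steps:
J(v) = -60 (J(v) = -20*3 = -60)
J(-15)*(-111) = -60*(-111) = 6660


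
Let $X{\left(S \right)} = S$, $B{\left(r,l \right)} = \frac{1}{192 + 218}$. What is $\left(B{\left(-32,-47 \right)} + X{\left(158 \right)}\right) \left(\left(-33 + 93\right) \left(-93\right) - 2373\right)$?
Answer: $- \frac{515203293}{410} \approx -1.2566 \cdot 10^{6}$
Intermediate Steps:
$B{\left(r,l \right)} = \frac{1}{410}$
$\left(B{\left(-32,-47 \right)} + X{\left(158 \right)}\right) \left(\left(-33 + 93\right) \left(-93\right) - 2373\right) = \left(\frac{1}{410} + 158\right) \left(\left(-33 + 93\right) \left(-93\right) - 2373\right) = \frac{64781 \left(60 \left(-93\right) - 2373\right)}{410} = \frac{64781 \left(-5580 - 2373\right)}{410} = \frac{64781}{410} \left(-7953\right) = - \frac{515203293}{410}$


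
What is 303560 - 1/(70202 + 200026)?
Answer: 82030411679/270228 ≈ 3.0356e+5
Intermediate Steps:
303560 - 1/(70202 + 200026) = 303560 - 1/270228 = 82030411679/270228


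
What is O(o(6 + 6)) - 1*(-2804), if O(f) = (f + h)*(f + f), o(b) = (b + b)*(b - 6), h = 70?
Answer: 64436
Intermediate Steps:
o(b) = 2*b*(-6 + b) (o(b) = (2*b)*(-6 + b) = 2*b*(-6 + b))
O(f) = 2*f*(70 + f) (O(f) = (f + 70)*(f + f) = (70 + f)*(2*f) = 2*f*(70 + f))
O(o(6 + 6)) - 1*(-2804) = 2*(2*(6 + 6)*(-6 + (6 + 6)))*(70 + 2*(6 + 6)*(-6 + (6 + 6))) - 1*(-2804) = 2*(2*12*(-6 + 12))*(70 + 2*12*(-6 + 12)) + 2804 = 2*(2*12*6)*(70 + 2*12*6) + 2804 = 2*144*(70 + 144) + 2804 = 2*144*214 + 2804 = 61632 + 2804 = 64436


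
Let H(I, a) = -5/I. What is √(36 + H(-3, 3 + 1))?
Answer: √339/3 ≈ 6.1373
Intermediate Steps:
√(36 + H(-3, 3 + 1)) = √(36 - 5/(-3)) = √(36 - 5*(-⅓)) = √(36 + 5/3) = √(113/3) = √339/3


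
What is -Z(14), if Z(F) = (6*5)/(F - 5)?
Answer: -10/3 ≈ -3.3333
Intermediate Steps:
Z(F) = 30/(-5 + F)
-Z(14) = -30/(-5 + 14) = -30/9 = -1*10/3 = -10/3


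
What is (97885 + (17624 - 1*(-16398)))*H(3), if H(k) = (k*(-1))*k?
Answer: -1187163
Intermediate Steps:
H(k) = -k² (H(k) = (-k)*k = -k²)
(97885 + (17624 - 1*(-16398)))*H(3) = (97885 + (17624 - 1*(-16398)))*(-1*3²) = (97885 + (17624 + 16398))*(-1*9) = (97885 + 34022)*(-9) = 131907*(-9) = -1187163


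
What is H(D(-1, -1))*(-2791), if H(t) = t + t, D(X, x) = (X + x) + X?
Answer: 16746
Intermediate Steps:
D(X, x) = x + 2*X
H(t) = 2*t
H(D(-1, -1))*(-2791) = (2*(-1 + 2*(-1)))*(-2791) = (2*(-1 - 2))*(-2791) = (2*(-3))*(-2791) = -6*(-2791) = 16746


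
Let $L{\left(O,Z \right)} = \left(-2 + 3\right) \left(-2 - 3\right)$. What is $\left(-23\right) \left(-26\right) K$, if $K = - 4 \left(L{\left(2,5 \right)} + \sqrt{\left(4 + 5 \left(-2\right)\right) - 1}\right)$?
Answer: $11960 - 2392 i \sqrt{7} \approx 11960.0 - 6328.6 i$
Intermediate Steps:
$L{\left(O,Z \right)} = -5$ ($L{\left(O,Z \right)} = 1 \left(-5\right) = -5$)
$K = 20 - 4 i \sqrt{7}$ ($K = - 4 \left(-5 + \sqrt{\left(4 + 5 \left(-2\right)\right) - 1}\right) = - 4 \left(-5 + \sqrt{\left(4 - 10\right) - 1}\right) = - 4 \left(-5 + \sqrt{-6 - 1}\right) = - 4 \left(-5 + \sqrt{-7}\right) = - 4 \left(-5 + i \sqrt{7}\right) = 20 - 4 i \sqrt{7} \approx 20.0 - 10.583 i$)
$\left(-23\right) \left(-26\right) K = \left(-23\right) \left(-26\right) \left(20 - 4 i \sqrt{7}\right) = 598 \left(20 - 4 i \sqrt{7}\right) = 11960 - 2392 i \sqrt{7}$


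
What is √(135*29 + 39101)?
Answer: 2*√10754 ≈ 207.40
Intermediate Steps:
√(135*29 + 39101) = √(3915 + 39101) = √43016 = 2*√10754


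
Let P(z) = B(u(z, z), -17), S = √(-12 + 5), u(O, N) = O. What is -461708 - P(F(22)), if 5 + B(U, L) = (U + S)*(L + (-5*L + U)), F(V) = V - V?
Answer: -461703 - 68*I*√7 ≈ -4.617e+5 - 179.91*I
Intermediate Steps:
F(V) = 0
S = I*√7 (S = √(-7) = I*√7 ≈ 2.6458*I)
B(U, L) = -5 + (U - 4*L)*(U + I*√7) (B(U, L) = -5 + (U + I*√7)*(L + (-5*L + U)) = -5 + (U + I*√7)*(L + (U - 5*L)) = -5 + (U + I*√7)*(U - 4*L) = -5 + (U - 4*L)*(U + I*√7))
P(z) = -5 + z² + 68*z + 68*I*√7 + I*z*√7 (P(z) = -5 + z² - 4*(-17)*z + I*z*√7 - 4*I*(-17)*√7 = -5 + z² + 68*z + I*z*√7 + 68*I*√7 = -5 + z² + 68*z + 68*I*√7 + I*z*√7)
-461708 - P(F(22)) = -461708 - (-5 + 0² + 68*0 + 68*I*√7 + I*0*√7) = -461708 - (-5 + 0 + 0 + 68*I*√7 + 0) = -461708 - (-5 + 68*I*√7) = -461708 + (5 - 68*I*√7) = -461703 - 68*I*√7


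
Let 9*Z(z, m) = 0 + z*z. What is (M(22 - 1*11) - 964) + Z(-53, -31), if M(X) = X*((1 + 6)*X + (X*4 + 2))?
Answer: 6310/9 ≈ 701.11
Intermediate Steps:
Z(z, m) = z**2/9 (Z(z, m) = (0 + z*z)/9 = (0 + z**2)/9 = z**2/9)
M(X) = X*(2 + 11*X) (M(X) = X*(7*X + (4*X + 2)) = X*(7*X + (2 + 4*X)) = X*(2 + 11*X))
(M(22 - 1*11) - 964) + Z(-53, -31) = ((22 - 1*11)*(2 + 11*(22 - 1*11)) - 964) + (1/9)*(-53)**2 = ((22 - 11)*(2 + 11*(22 - 11)) - 964) + (1/9)*2809 = (11*(2 + 11*11) - 964) + 2809/9 = (11*(2 + 121) - 964) + 2809/9 = (11*123 - 964) + 2809/9 = (1353 - 964) + 2809/9 = 389 + 2809/9 = 6310/9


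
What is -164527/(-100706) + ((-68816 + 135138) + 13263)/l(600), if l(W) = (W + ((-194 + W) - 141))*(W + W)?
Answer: 17879371301/10453282800 ≈ 1.7104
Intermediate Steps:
l(W) = 2*W*(-335 + 2*W) (l(W) = (W + (-335 + W))*(2*W) = (-335 + 2*W)*(2*W) = 2*W*(-335 + 2*W))
-164527/(-100706) + ((-68816 + 135138) + 13263)/l(600) = -164527/(-100706) + ((-68816 + 135138) + 13263)/((2*600*(-335 + 2*600))) = -164527*(-1/100706) + (66322 + 13263)/((2*600*(-335 + 1200))) = 164527/100706 + 79585/((2*600*865)) = 164527/100706 + 79585/1038000 = 164527/100706 + 79585*(1/1038000) = 164527/100706 + 15917/207600 = 17879371301/10453282800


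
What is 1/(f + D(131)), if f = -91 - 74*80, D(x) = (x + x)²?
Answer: 1/62633 ≈ 1.5966e-5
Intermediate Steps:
D(x) = 4*x² (D(x) = (2*x)² = 4*x²)
f = -6011 (f = -91 - 5920 = -6011)
1/(f + D(131)) = 1/(-6011 + 4*131²) = 1/(-6011 + 4*17161) = 1/(-6011 + 68644) = 1/62633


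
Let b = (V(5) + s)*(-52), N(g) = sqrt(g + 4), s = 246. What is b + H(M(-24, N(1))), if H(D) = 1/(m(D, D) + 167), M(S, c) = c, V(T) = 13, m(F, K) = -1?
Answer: -2235687/166 ≈ -13468.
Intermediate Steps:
N(g) = sqrt(4 + g)
b = -13468 (b = (13 + 246)*(-52) = 259*(-52) = -13468)
H(D) = 1/166 (H(D) = 1/(-1 + 167) = 1/166)
b + H(M(-24, N(1))) = -13468 + 1/166 = -2235687/166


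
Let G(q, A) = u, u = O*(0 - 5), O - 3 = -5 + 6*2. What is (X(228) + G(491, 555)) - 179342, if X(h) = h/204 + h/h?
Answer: -3049628/17 ≈ -1.7939e+5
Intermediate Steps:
O = 10 (O = 3 + (-5 + 6*2) = 3 + (-5 + 12) = 3 + 7 = 10)
X(h) = 1 + h/204 (X(h) = h*(1/204) + 1 = h/204 + 1 = 1 + h/204)
u = -50 (u = 10*(0 - 5) = 10*(-5) = -50)
G(q, A) = -50
(X(228) + G(491, 555)) - 179342 = ((1 + (1/204)*228) - 50) - 179342 = ((1 + 19/17) - 50) - 179342 = (36/17 - 50) - 179342 = -814/17 - 179342 = -3049628/17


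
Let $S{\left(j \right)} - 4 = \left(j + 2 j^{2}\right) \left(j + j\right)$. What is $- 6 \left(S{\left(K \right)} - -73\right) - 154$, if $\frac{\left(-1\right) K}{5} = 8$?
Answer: $1516184$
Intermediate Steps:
$K = -40$ ($K = \left(-5\right) 8 = -40$)
$S{\left(j \right)} = 4 + 2 j \left(j + 2 j^{2}\right)$ ($S{\left(j \right)} = 4 + \left(j + 2 j^{2}\right) \left(j + j\right) = 4 + \left(j + 2 j^{2}\right) 2 j = 4 + 2 j \left(j + 2 j^{2}\right)$)
$- 6 \left(S{\left(K \right)} - -73\right) - 154 = - 6 \left(\left(4 + 2 \left(-40\right)^{2} + 4 \left(-40\right)^{3}\right) - -73\right) - 154 = - 6 \left(\left(4 + 2 \cdot 1600 + 4 \left(-64000\right)\right) + 73\right) - 154 = - 6 \left(\left(4 + 3200 - 256000\right) + 73\right) - 154 = - 6 \left(-252796 + 73\right) - 154 = \left(-6\right) \left(-252723\right) - 154 = 1516338 - 154 = 1516184$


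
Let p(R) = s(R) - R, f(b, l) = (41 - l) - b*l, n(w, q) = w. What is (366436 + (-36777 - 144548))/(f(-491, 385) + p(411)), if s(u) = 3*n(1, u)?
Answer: 185111/188283 ≈ 0.98315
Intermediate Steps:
s(u) = 3 (s(u) = 3*1 = 3)
f(b, l) = 41 - l - b*l (f(b, l) = (41 - l) - b*l = 41 - l - b*l)
p(R) = 3 - R
(366436 + (-36777 - 144548))/(f(-491, 385) + p(411)) = (366436 + (-36777 - 144548))/((41 - 1*385 - 1*(-491)*385) + (3 - 1*411)) = (366436 - 181325)/((41 - 385 + 189035) + (3 - 411)) = 185111/(188691 - 408) = 185111/188283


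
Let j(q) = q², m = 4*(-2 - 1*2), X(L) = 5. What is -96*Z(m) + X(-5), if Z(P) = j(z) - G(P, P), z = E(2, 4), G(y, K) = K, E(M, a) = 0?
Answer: -1531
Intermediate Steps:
z = 0
m = -16 (m = 4*(-2 - 2) = 4*(-4) = -16)
Z(P) = -P (Z(P) = 0² - P = 0 - P = -P)
-96*Z(m) + X(-5) = -(-96)*(-16) + 5 = -96*16 + 5 = -1536 + 5 = -1531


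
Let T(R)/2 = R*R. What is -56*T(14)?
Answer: -21952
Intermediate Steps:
T(R) = 2*R**2 (T(R) = 2*(R*R) = 2*R**2)
-56*T(14) = -112*14**2 = -112*196 = -56*392 = -21952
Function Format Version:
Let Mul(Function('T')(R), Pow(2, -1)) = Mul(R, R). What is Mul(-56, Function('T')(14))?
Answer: -21952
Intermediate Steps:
Function('T')(R) = Mul(2, Pow(R, 2)) (Function('T')(R) = Mul(2, Mul(R, R)) = Mul(2, Pow(R, 2)))
Mul(-56, Function('T')(14)) = Mul(-56, Mul(2, Pow(14, 2))) = Mul(-56, Mul(2, 196)) = Mul(-56, 392) = -21952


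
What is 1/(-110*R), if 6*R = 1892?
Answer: -3/104060 ≈ -2.8830e-5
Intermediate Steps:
R = 946/3 (R = (⅙)*1892 = 946/3 ≈ 315.33)
1/(-110*R) = 1/(-110*946/3) = 1/(-104060/3) = -3/104060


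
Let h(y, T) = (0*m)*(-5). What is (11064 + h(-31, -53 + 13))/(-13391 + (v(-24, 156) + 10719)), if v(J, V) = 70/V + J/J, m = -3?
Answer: -862992/208303 ≈ -4.1430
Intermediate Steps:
v(J, V) = 1 + 70/V (v(J, V) = 70/V + 1 = 1 + 70/V)
h(y, T) = 0 (h(y, T) = (0*(-3))*(-5) = 0*(-5) = 0)
(11064 + h(-31, -53 + 13))/(-13391 + (v(-24, 156) + 10719)) = (11064 + 0)/(-13391 + ((70 + 156)/156 + 10719)) = 11064/(-13391 + ((1/156)*226 + 10719)) = 11064/(-13391 + (113/78 + 10719)) = 11064/(-13391 + 836195/78) = 11064/(-208303/78) = 11064*(-78/208303) = -862992/208303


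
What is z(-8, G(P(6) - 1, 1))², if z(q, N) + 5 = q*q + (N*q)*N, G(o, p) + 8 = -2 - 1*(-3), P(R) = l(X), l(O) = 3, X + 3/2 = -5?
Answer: 110889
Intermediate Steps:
X = -13/2 (X = -3/2 - 5 = -13/2 ≈ -6.5000)
P(R) = 3
G(o, p) = -7 (G(o, p) = -8 + (-2 - 1*(-3)) = -8 + (-2 + 3) = -8 + 1 = -7)
z(q, N) = -5 + q² + q*N² (z(q, N) = -5 + (q*q + (N*q)*N) = -5 + (q² + q*N²) = -5 + q² + q*N²)
z(-8, G(P(6) - 1, 1))² = (-5 + (-8)² - 8*(-7)²)² = (-5 + 64 - 8*49)² = (-5 + 64 - 392)² = (-333)² = 110889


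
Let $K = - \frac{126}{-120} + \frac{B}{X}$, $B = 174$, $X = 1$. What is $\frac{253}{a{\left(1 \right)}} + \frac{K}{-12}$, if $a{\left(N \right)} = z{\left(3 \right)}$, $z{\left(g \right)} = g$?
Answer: $\frac{16739}{240} \approx 69.746$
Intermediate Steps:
$a{\left(N \right)} = 3$
$K = \frac{3501}{20}$ ($K = - \frac{126}{-120} + \frac{174}{1} = \left(-126\right) \left(- \frac{1}{120}\right) + 174 \cdot 1 = \frac{21}{20} + 174 = \frac{3501}{20} \approx 175.05$)
$\frac{253}{a{\left(1 \right)}} + \frac{K}{-12} = \frac{253}{3} + \frac{3501}{20 \left(-12\right)} = 253 \cdot \frac{1}{3} + \frac{3501}{20} \left(- \frac{1}{12}\right) = \frac{253}{3} - \frac{1167}{80} = \frac{16739}{240}$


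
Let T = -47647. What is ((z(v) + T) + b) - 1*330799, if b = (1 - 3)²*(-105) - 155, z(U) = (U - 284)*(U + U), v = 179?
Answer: -416611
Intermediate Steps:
z(U) = 2*U*(-284 + U) (z(U) = (-284 + U)*(2*U) = 2*U*(-284 + U))
b = -575 (b = (-2)²*(-105) - 155 = 4*(-105) - 155 = -420 - 155 = -575)
((z(v) + T) + b) - 1*330799 = ((2*179*(-284 + 179) - 47647) - 575) - 1*330799 = ((2*179*(-105) - 47647) - 575) - 330799 = ((-37590 - 47647) - 575) - 330799 = (-85237 - 575) - 330799 = -85812 - 330799 = -416611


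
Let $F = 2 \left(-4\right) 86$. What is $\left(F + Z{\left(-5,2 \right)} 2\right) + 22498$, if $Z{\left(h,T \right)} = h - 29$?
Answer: $21742$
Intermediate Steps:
$F = -688$ ($F = \left(-8\right) 86 = -688$)
$Z{\left(h,T \right)} = -29 + h$
$\left(F + Z{\left(-5,2 \right)} 2\right) + 22498 = \left(-688 + \left(-29 - 5\right) 2\right) + 22498 = \left(-688 - 68\right) + 22498 = -756 + 22498 = 21742$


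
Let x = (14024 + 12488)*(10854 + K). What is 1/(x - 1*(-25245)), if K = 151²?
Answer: 1/892286605 ≈ 1.1207e-9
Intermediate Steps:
K = 22801
x = 892261360 (x = (14024 + 12488)*(10854 + 22801) = 26512*33655 = 892261360)
1/(x - 1*(-25245)) = 1/(892261360 - 1*(-25245)) = 1/(892261360 + 25245) = 1/892286605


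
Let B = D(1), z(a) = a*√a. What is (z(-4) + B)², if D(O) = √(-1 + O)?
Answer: -64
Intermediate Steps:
z(a) = a^(3/2)
B = 0 (B = √(-1 + 1) = √0 = 0)
(z(-4) + B)² = ((-4)^(3/2) + 0)² = (-8*I + 0)² = (-8*I)² = -64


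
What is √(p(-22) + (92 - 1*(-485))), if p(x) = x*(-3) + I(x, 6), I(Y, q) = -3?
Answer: 8*√10 ≈ 25.298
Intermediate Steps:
p(x) = -3 - 3*x (p(x) = x*(-3) - 3 = -3*x - 3 = -3 - 3*x)
√(p(-22) + (92 - 1*(-485))) = √((-3 - 3*(-22)) + (92 - 1*(-485))) = √((-3 + 66) + (92 + 485)) = √(63 + 577) = √640 = 8*√10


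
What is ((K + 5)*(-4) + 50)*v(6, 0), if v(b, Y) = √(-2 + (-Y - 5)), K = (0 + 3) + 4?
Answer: 2*I*√7 ≈ 5.2915*I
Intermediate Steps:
K = 7 (K = 3 + 4 = 7)
v(b, Y) = √(-7 - Y) (v(b, Y) = √(-2 + (-5 - Y)) = √(-7 - Y))
((K + 5)*(-4) + 50)*v(6, 0) = ((7 + 5)*(-4) + 50)*√(-7 - 1*0) = (12*(-4) + 50)*√(-7 + 0) = (-48 + 50)*√(-7) = 2*(I*√7) = 2*I*√7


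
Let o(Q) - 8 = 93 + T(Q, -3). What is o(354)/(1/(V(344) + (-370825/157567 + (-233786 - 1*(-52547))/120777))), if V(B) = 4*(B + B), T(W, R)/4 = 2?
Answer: 1900179117090490/6343489853 ≈ 2.9955e+5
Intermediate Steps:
T(W, R) = 8 (T(W, R) = 4*2 = 8)
V(B) = 8*B (V(B) = 4*(2*B) = 8*B)
o(Q) = 109 (o(Q) = 8 + (93 + 8) = 8 + 101 = 109)
o(354)/(1/(V(344) + (-370825/157567 + (-233786 - 1*(-52547))/120777))) = 109/(1/(8*344 + (-370825/157567 + (-233786 - 1*(-52547))/120777))) = 109/(1/(2752 + (-370825*1/157567 + (-233786 + 52547)*(1/120777)))) = 109/(1/(2752 + (-370825/157567 - 181239*1/120777))) = 109/(1/(2752 + (-370825/157567 - 60413/40259))) = 109/(1/(2752 - 24448138846/6343489853)) = 109/(1/(17432835936610/6343489853)) = 109/(6343489853/17432835936610) = 109*(17432835936610/6343489853) = 1900179117090490/6343489853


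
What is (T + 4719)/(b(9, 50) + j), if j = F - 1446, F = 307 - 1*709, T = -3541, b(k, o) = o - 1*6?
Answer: -589/902 ≈ -0.65299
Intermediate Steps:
b(k, o) = -6 + o (b(k, o) = o - 6 = -6 + o)
F = -402 (F = 307 - 709 = -402)
j = -1848 (j = -402 - 1446 = -1848)
(T + 4719)/(b(9, 50) + j) = (-3541 + 4719)/((-6 + 50) - 1848) = 1178/(44 - 1848) = 1178/(-1804) = 1178*(-1/1804) = -589/902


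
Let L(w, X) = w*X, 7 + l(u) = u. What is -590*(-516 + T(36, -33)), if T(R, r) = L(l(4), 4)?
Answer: 311520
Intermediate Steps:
l(u) = -7 + u
L(w, X) = X*w
T(R, r) = -12 (T(R, r) = 4*(-7 + 4) = 4*(-3) = -12)
-590*(-516 + T(36, -33)) = -590*(-516 - 12) = -590*(-528) = 311520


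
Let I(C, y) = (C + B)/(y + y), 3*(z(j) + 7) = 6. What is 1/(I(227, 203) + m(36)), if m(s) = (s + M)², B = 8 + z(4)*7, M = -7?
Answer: 203/170823 ≈ 0.0011884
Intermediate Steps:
z(j) = -5 (z(j) = -7 + (⅓)*6 = -7 + 2 = -5)
B = -27 (B = 8 - 5*7 = 8 - 35 = -27)
I(C, y) = (-27 + C)/(2*y) (I(C, y) = (C - 27)/(y + y) = (-27 + C)/((2*y)) = (-27 + C)*(1/(2*y)) = (-27 + C)/(2*y))
m(s) = (-7 + s)² (m(s) = (s - 7)² = (-7 + s)²)
1/(I(227, 203) + m(36)) = 1/((½)*(-27 + 227)/203 + (-7 + 36)²) = 1/((½)*(1/203)*200 + 29²) = 1/(100/203 + 841) = 1/(170823/203) = 203/170823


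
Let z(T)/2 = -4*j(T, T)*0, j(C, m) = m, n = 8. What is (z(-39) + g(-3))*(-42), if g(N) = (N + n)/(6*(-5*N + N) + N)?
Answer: -70/23 ≈ -3.0435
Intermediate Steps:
g(N) = -(8 + N)/(23*N) (g(N) = (N + 8)/(6*(-5*N + N) + N) = (8 + N)/(6*(-4*N) + N) = (8 + N)/(-24*N + N) = (8 + N)/((-23*N)) = (8 + N)*(-1/(23*N)) = -(8 + N)/(23*N))
z(T) = 0 (z(T) = 2*(-4*T*0) = 2*0 = 0)
(z(-39) + g(-3))*(-42) = (0 + (1/23)*(-8 - 1*(-3))/(-3))*(-42) = (0 + (1/23)*(-1/3)*(-8 + 3))*(-42) = (0 + (1/23)*(-1/3)*(-5))*(-42) = (0 + 5/69)*(-42) = (5/69)*(-42) = -70/23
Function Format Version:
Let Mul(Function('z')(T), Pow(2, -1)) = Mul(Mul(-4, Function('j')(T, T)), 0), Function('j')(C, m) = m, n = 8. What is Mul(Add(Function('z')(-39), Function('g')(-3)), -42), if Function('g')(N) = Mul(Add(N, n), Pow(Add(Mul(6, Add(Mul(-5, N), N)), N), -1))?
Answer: Rational(-70, 23) ≈ -3.0435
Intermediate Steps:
Function('g')(N) = Mul(Rational(-1, 23), Pow(N, -1), Add(8, N)) (Function('g')(N) = Mul(Add(N, 8), Pow(Add(Mul(6, Add(Mul(-5, N), N)), N), -1)) = Mul(Add(8, N), Pow(Add(Mul(6, Mul(-4, N)), N), -1)) = Mul(Add(8, N), Pow(Add(Mul(-24, N), N), -1)) = Mul(Add(8, N), Pow(Mul(-23, N), -1)) = Mul(Add(8, N), Mul(Rational(-1, 23), Pow(N, -1))) = Mul(Rational(-1, 23), Pow(N, -1), Add(8, N)))
Function('z')(T) = 0 (Function('z')(T) = Mul(2, Mul(Mul(-4, T), 0)) = Mul(2, 0) = 0)
Mul(Add(Function('z')(-39), Function('g')(-3)), -42) = Mul(Add(0, Mul(Rational(1, 23), Pow(-3, -1), Add(-8, Mul(-1, -3)))), -42) = Mul(Add(0, Mul(Rational(1, 23), Rational(-1, 3), Add(-8, 3))), -42) = Mul(Add(0, Mul(Rational(1, 23), Rational(-1, 3), -5)), -42) = Mul(Add(0, Rational(5, 69)), -42) = Mul(Rational(5, 69), -42) = Rational(-70, 23)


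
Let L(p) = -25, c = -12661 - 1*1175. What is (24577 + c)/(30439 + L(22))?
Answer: 10741/30414 ≈ 0.35316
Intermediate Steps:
c = -13836 (c = -12661 - 1175 = -13836)
(24577 + c)/(30439 + L(22)) = (24577 - 13836)/(30439 - 25) = 10741/30414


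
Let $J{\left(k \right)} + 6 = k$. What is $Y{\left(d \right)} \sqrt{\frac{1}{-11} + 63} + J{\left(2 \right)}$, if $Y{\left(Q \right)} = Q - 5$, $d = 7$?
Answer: $-4 + \frac{4 \sqrt{1903}}{11} \approx 11.863$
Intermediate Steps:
$J{\left(k \right)} = -6 + k$
$Y{\left(Q \right)} = -5 + Q$
$Y{\left(d \right)} \sqrt{\frac{1}{-11} + 63} + J{\left(2 \right)} = \left(-5 + 7\right) \sqrt{\frac{1}{-11} + 63} + \left(-6 + 2\right) = 2 \sqrt{- \frac{1}{11} + 63} - 4 = 2 \sqrt{\frac{692}{11}} - 4 = 2 \frac{2 \sqrt{1903}}{11} - 4 = \frac{4 \sqrt{1903}}{11} - 4 = -4 + \frac{4 \sqrt{1903}}{11}$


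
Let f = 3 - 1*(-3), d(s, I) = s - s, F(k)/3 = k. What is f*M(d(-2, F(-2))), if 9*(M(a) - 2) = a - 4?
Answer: 28/3 ≈ 9.3333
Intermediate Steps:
F(k) = 3*k
d(s, I) = 0
M(a) = 14/9 + a/9 (M(a) = 2 + (a - 4)/9 = 2 + (-4 + a)/9 = 2 + (-4/9 + a/9) = 14/9 + a/9)
f = 6 (f = 3 + 3 = 6)
f*M(d(-2, F(-2))) = 6*(14/9 + (⅑)*0) = 6*(14/9 + 0) = 6*(14/9) = 28/3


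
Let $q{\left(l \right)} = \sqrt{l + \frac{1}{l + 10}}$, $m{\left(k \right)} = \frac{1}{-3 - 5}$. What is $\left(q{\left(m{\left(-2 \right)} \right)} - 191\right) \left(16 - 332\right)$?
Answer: $60356 - i \sqrt{2370} \approx 60356.0 - 48.683 i$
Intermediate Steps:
$m{\left(k \right)} = - \frac{1}{8}$ ($m{\left(k \right)} = \frac{1}{-8} = - \frac{1}{8}$)
$q{\left(l \right)} = \sqrt{l + \frac{1}{10 + l}}$
$\left(q{\left(m{\left(-2 \right)} \right)} - 191\right) \left(16 - 332\right) = \left(\sqrt{\frac{1 - \frac{10 - \frac{1}{8}}{8}}{10 - \frac{1}{8}}} - 191\right) \left(16 - 332\right) = \left(\sqrt{\frac{1 - \frac{79}{64}}{\frac{79}{8}}} - 191\right) \left(-316\right) = \left(\sqrt{\frac{8 \left(1 - \frac{79}{64}\right)}{79}} - 191\right) \left(-316\right) = \left(\sqrt{\frac{8}{79} \left(- \frac{15}{64}\right)} - 191\right) \left(-316\right) = \left(\sqrt{- \frac{15}{632}} - 191\right) \left(-316\right) = \left(\frac{i \sqrt{2370}}{316} - 191\right) \left(-316\right) = \left(-191 + \frac{i \sqrt{2370}}{316}\right) \left(-316\right) = 60356 - i \sqrt{2370}$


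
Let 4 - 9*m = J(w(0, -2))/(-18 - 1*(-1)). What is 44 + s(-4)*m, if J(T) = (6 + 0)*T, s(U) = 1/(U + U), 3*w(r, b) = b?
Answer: 6724/153 ≈ 43.948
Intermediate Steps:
w(r, b) = b/3
s(U) = 1/(2*U)
J(T) = 6*T
m = 64/153 (m = 4/9 - 6*((1/3)*(-2))/(9*(-18 - 1*(-1))) = 4/9 - 6*(-2/3)/(9*(-18 + 1)) = 4/9 - (-4)/(9*(-17)) = 4/9 - (-4)*(-1)/(9*17) = 4/9 - 1/9*4/17 = 4/9 - 4/153 = 64/153 ≈ 0.41830)
44 + s(-4)*m = 44 + ((1/2)/(-4))*(64/153) = 44 + ((1/2)*(-1/4))*(64/153) = 44 - 1/8*64/153 = 44 - 8/153 = 6724/153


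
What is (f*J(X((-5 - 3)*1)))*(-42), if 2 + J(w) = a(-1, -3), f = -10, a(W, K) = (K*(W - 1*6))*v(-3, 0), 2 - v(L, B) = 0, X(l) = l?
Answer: 16800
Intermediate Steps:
v(L, B) = 2 (v(L, B) = 2 - 1*0 = 2 + 0 = 2)
a(W, K) = 2*K*(-6 + W) (a(W, K) = (K*(W - 1*6))*2 = (K*(W - 6))*2 = (K*(-6 + W))*2 = 2*K*(-6 + W))
J(w) = 40 (J(w) = -2 + 2*(-3)*(-6 - 1) = -2 + 2*(-3)*(-7) = -2 + 42 = 40)
(f*J(X((-5 - 3)*1)))*(-42) = -10*40*(-42) = -400*(-42) = 16800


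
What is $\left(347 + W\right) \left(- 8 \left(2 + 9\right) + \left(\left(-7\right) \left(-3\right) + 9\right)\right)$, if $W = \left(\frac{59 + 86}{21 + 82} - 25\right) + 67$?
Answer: $- \frac{2332296}{103} \approx -22644.0$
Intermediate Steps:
$W = \frac{4471}{103}$ ($W = \left(\frac{145}{103} - 25\right) + 67 = - \frac{2430}{103} + 67 = \frac{4471}{103} \approx 43.408$)
$\left(347 + W\right) \left(- 8 \left(2 + 9\right) + \left(\left(-7\right) \left(-3\right) + 9\right)\right) = \left(347 + \frac{4471}{103}\right) \left(- 8 \left(2 + 9\right) + \left(\left(-7\right) \left(-3\right) + 9\right)\right) = \frac{40212 \left(\left(-8\right) 11 + \left(21 + 9\right)\right)}{103} = \frac{40212 \left(-88 + 30\right)}{103} = \frac{40212}{103} \left(-58\right) = - \frac{2332296}{103}$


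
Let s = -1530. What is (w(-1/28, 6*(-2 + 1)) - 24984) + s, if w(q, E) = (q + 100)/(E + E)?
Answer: -2970501/112 ≈ -26522.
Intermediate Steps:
w(q, E) = (100 + q)/(2*E) (w(q, E) = (100 + q)/((2*E)) = (100 + q)*(1/(2*E)) = (100 + q)/(2*E))
(w(-1/28, 6*(-2 + 1)) - 24984) + s = ((100 - 1/28)/(2*((6*(-2 + 1)))) - 24984) - 1530 = ((100 - 1*1/28)/(2*((6*(-1)))) - 24984) - 1530 = ((1/2)*(100 - 1/28)/(-6) - 24984) - 1530 = ((1/2)*(-1/6)*(2799/28) - 24984) - 1530 = (-933/112 - 24984) - 1530 = -2799141/112 - 1530 = -2970501/112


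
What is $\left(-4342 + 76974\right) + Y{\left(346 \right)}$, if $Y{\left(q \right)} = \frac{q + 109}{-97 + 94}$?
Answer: $\frac{217441}{3} \approx 72480.0$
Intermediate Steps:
$Y{\left(q \right)} = - \frac{109}{3} - \frac{q}{3}$ ($Y{\left(q \right)} = \frac{109 + q}{-3} = \left(109 + q\right) \left(- \frac{1}{3}\right) = - \frac{109}{3} - \frac{q}{3}$)
$\left(-4342 + 76974\right) + Y{\left(346 \right)} = \left(-4342 + 76974\right) - \frac{455}{3} = 72632 - \frac{455}{3} = \frac{217441}{3}$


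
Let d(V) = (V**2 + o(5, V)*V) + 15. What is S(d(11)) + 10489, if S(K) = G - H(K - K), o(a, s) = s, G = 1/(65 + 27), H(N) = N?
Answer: 964989/92 ≈ 10489.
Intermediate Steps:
G = 1/92 ≈ 0.010870
d(V) = 15 + 2*V**2 (d(V) = (V**2 + V*V) + 15 = (V**2 + V**2) + 15 = 2*V**2 + 15 = 15 + 2*V**2)
S(K) = 1/92 (S(K) = 1/92 - (K - K) = 1/92 - 1*0 = 1/92 + 0 = 1/92)
S(d(11)) + 10489 = 1/92 + 10489 = 964989/92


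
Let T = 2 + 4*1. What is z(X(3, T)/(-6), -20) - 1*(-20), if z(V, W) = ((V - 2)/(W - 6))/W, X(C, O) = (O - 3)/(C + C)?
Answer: 24955/1248 ≈ 19.996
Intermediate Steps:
T = 6 (T = 2 + 4 = 6)
X(C, O) = (-3 + O)/(2*C) (X(C, O) = (-3 + O)/((2*C)) = (-3 + O)*(1/(2*C)) = (-3 + O)/(2*C))
z(V, W) = (-2 + V)/(W*(-6 + W)) (z(V, W) = ((-2 + V)/(-6 + W))/W = (-2 + V)/(W*(-6 + W)))
z(X(3, T)/(-6), -20) - 1*(-20) = (-2 + ((½)*(-3 + 6)/3)/(-6))/((-20)*(-6 - 20)) - 1*(-20) = -1/20*(-2 + ((½)*(⅓)*3)*(-⅙))/(-26) + 20 = -1/20*(-1/26)*(-2 + (½)*(-⅙)) + 20 = -1/20*(-1/26)*(-2 - 1/12) + 20 = -1/20*(-1/26)*(-25/12) + 20 = -5/1248 + 20 = 24955/1248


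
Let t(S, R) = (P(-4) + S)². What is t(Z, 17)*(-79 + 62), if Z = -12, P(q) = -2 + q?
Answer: -5508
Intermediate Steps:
t(S, R) = (-6 + S)² (t(S, R) = ((-2 - 4) + S)² = (-6 + S)²)
t(Z, 17)*(-79 + 62) = (-6 - 12)²*(-79 + 62) = (-18)²*(-17) = 324*(-17) = -5508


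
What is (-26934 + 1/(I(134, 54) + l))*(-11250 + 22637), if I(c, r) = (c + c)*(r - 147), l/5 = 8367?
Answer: -5186560700851/16911 ≈ -3.0670e+8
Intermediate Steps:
l = 41835 (l = 5*8367 = 41835)
I(c, r) = 2*c*(-147 + r) (I(c, r) = (2*c)*(-147 + r) = 2*c*(-147 + r))
(-26934 + 1/(I(134, 54) + l))*(-11250 + 22637) = (-26934 + 1/(2*134*(-147 + 54) + 41835))*(-11250 + 22637) = (-26934 + 1/(2*134*(-93) + 41835))*11387 = (-26934 + 1/(-24924 + 41835))*11387 = (-26934 + 1/16911)*11387 = -455480873/16911*11387 = -5186560700851/16911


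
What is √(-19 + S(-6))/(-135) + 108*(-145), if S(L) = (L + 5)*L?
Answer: -15660 - I*√13/135 ≈ -15660.0 - 0.026708*I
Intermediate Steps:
S(L) = L*(5 + L) (S(L) = (5 + L)*L = L*(5 + L))
√(-19 + S(-6))/(-135) + 108*(-145) = √(-19 - 6*(5 - 6))/(-135) + 108*(-145) = √(-19 - 6*(-1))*(-1/135) - 15660 = √(-19 + 6)*(-1/135) - 15660 = √(-13)*(-1/135) - 15660 = (I*√13)*(-1/135) - 15660 = -I*√13/135 - 15660 = -15660 - I*√13/135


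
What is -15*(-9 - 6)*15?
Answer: 3375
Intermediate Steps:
-15*(-9 - 6)*15 = -15*(-15)*15 = 225*15 = 3375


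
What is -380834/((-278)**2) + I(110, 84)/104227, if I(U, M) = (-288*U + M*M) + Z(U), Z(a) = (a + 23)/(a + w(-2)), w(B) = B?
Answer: -66064443925/12793361508 ≈ -5.1640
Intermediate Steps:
Z(a) = (23 + a)/(-2 + a) (Z(a) = (a + 23)/(a - 2) = (23 + a)/(-2 + a))
I(U, M) = M**2 - 288*U + (23 + U)/(-2 + U) (I(U, M) = (-288*U + M*M) + (23 + U)/(-2 + U) = (-288*U + M**2) + (23 + U)/(-2 + U) = (M**2 - 288*U) + (23 + U)/(-2 + U) = M**2 - 288*U + (23 + U)/(-2 + U))
-380834/((-278)**2) + I(110, 84)/104227 = -380834/((-278)**2) + ((23 + 110 + (-2 + 110)*(84**2 - 288*110))/(-2 + 110))/104227 = -380834/77284 + ((23 + 110 + 108*(7056 - 31680))/108)*(1/104227) = -380834*1/77284 + ((23 + 110 + 108*(-24624))/108)*(1/104227) = -190417/38642 + ((23 + 110 - 2659392)/108)*(1/104227) = -190417/38642 + ((1/108)*(-2659259))*(1/104227) = -190417/38642 - 2659259/108*1/104227 = -190417/38642 - 156427/662148 = -66064443925/12793361508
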